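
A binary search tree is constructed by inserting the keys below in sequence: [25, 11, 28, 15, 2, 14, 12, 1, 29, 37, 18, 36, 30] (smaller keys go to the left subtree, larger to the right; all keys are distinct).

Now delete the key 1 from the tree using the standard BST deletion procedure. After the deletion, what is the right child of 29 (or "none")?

25: root
11: left child of 25 (depth 1)
28: right child of 25 (depth 1)
15: right child of 11 (depth 2)
2: left child of 11 (depth 2)
14: left child of 15 (depth 3)
12: left child of 14 (depth 4)
1: left child of 2 (depth 3)
29: right child of 28 (depth 2)
37: right child of 29 (depth 3)
18: right child of 15 (depth 3)
36: left child of 37 (depth 4)
30: left child of 36 (depth 5)

Delete 1 (at most one child — splice it out).
After deletion, 29's right child: 37.

37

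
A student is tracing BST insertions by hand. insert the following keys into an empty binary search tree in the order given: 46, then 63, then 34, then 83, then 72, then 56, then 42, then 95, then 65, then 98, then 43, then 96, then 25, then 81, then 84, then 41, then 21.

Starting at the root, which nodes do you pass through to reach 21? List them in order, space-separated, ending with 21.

46: root
63: right child of 46 (depth 1)
34: left child of 46 (depth 1)
83: right child of 63 (depth 2)
72: left child of 83 (depth 3)
56: left child of 63 (depth 2)
42: right child of 34 (depth 2)
95: right child of 83 (depth 3)
65: left child of 72 (depth 4)
98: right child of 95 (depth 4)
43: right child of 42 (depth 3)
96: left child of 98 (depth 5)
25: left child of 34 (depth 2)
81: right child of 72 (depth 4)
84: left child of 95 (depth 4)
41: left child of 42 (depth 3)
21: left child of 25 (depth 3)

46 34 25 21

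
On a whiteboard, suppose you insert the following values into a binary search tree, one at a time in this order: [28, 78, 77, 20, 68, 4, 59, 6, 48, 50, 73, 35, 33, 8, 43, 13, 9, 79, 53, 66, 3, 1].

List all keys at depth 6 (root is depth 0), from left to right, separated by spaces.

Resulting structure (node: left, right):
  28: L=20, R=78
  78: L=77, R=79
  77: L=68, R=–
  20: L=4, R=–
  68: L=59, R=73
  4: L=3, R=6
  59: L=48, R=66
  6: L=–, R=8
  48: L=35, R=50
  50: L=–, R=53
  73: L=–, R=–
  35: L=33, R=43
  33: L=–, R=–
  8: L=–, R=13
  43: L=–, R=–
  13: L=9, R=–
  9: L=–, R=–
  79: L=–, R=–
  53: L=–, R=–
  66: L=–, R=–
  3: L=1, R=–
  1: L=–, R=–

9 35 50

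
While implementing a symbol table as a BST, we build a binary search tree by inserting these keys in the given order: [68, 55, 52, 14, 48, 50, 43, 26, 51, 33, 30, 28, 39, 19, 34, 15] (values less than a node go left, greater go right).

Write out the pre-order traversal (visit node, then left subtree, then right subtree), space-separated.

68: root
55: left child of 68 (depth 1)
52: left child of 55 (depth 2)
14: left child of 52 (depth 3)
48: right child of 14 (depth 4)
50: right child of 48 (depth 5)
43: left child of 48 (depth 5)
26: left child of 43 (depth 6)
51: right child of 50 (depth 6)
33: right child of 26 (depth 7)
30: left child of 33 (depth 8)
28: left child of 30 (depth 9)
39: right child of 33 (depth 8)
19: left child of 26 (depth 7)
34: left child of 39 (depth 9)
15: left child of 19 (depth 8)

68 55 52 14 48 43 26 19 15 33 30 28 39 34 50 51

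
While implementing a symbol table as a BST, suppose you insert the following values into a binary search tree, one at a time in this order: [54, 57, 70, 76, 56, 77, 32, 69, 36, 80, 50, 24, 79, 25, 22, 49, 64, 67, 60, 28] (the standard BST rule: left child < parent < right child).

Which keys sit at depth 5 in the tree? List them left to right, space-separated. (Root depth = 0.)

54: root
57: right child of 54 (depth 1)
70: right child of 57 (depth 2)
76: right child of 70 (depth 3)
56: left child of 57 (depth 2)
77: right child of 76 (depth 4)
32: left child of 54 (depth 1)
69: left child of 70 (depth 3)
36: right child of 32 (depth 2)
80: right child of 77 (depth 5)
50: right child of 36 (depth 3)
24: left child of 32 (depth 2)
79: left child of 80 (depth 6)
25: right child of 24 (depth 3)
22: left child of 24 (depth 3)
49: left child of 50 (depth 4)
64: left child of 69 (depth 4)
67: right child of 64 (depth 5)
60: left child of 64 (depth 5)
28: right child of 25 (depth 4)

60 67 80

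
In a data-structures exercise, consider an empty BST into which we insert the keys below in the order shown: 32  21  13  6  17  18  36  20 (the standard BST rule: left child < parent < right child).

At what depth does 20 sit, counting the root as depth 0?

5

32: root
21: left child of 32 (depth 1)
13: left child of 21 (depth 2)
6: left child of 13 (depth 3)
17: right child of 13 (depth 3)
18: right child of 17 (depth 4)
36: right child of 32 (depth 1)
20: right child of 18 (depth 5)

Path to 20: 32 → 21 → 13 → 17 → 18 → 20, which is 5 edges.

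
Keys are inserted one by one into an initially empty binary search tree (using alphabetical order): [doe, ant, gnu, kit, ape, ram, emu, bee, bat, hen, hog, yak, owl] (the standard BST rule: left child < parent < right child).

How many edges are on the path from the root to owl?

doe: root
ant: left child of doe (depth 1)
gnu: right child of doe (depth 1)
kit: right child of gnu (depth 2)
ape: right child of ant (depth 2)
ram: right child of kit (depth 3)
emu: left child of gnu (depth 2)
bee: right child of ape (depth 3)
bat: left child of bee (depth 4)
hen: left child of kit (depth 3)
hog: right child of hen (depth 4)
yak: right child of ram (depth 4)
owl: left child of ram (depth 4)

Path to owl: doe → gnu → kit → ram → owl, which is 4 edges.

4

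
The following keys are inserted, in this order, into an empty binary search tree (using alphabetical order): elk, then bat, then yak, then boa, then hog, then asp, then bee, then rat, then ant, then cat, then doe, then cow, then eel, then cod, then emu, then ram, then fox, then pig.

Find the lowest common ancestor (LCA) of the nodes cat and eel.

cat

elk: root
bat: left child of elk (depth 1)
yak: right child of elk (depth 1)
boa: right child of bat (depth 2)
hog: left child of yak (depth 2)
asp: left child of bat (depth 2)
bee: left child of boa (depth 3)
rat: right child of hog (depth 3)
ant: left child of asp (depth 3)
cat: right child of boa (depth 3)
doe: right child of cat (depth 4)
cow: left child of doe (depth 5)
eel: right child of doe (depth 5)
cod: left child of cow (depth 6)
emu: left child of hog (depth 3)
ram: left child of rat (depth 4)
fox: right child of emu (depth 4)
pig: left child of ram (depth 5)

Path to cat: elk → bat → boa → cat
Path to eel: elk → bat → boa → cat → doe → eel
cat lies on both paths and is an ancestor of the other node.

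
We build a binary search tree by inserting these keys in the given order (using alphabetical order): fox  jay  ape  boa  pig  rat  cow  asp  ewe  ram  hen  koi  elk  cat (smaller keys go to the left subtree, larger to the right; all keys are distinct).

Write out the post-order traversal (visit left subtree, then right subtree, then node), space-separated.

asp cat elk ewe cow boa ape hen koi ram rat pig jay fox

Insert fox: tree is empty, so fox becomes the root.
Insert jay: jay > fox → go right. Place as right child of fox.
Insert ape: ape < fox → go left. Place as left child of fox.
Insert boa: boa < fox → go left; boa > ape → go right. Place as right child of ape.
Insert pig: pig > fox → go right; pig > jay → go right. Place as right child of jay.
Insert rat: rat > fox → go right; rat > jay → go right; rat > pig → go right. Place as right child of pig.
Insert cow: cow < fox → go left; cow > ape → go right; cow > boa → go right. Place as right child of boa.
Insert asp: asp < fox → go left; asp > ape → go right; asp < boa → go left. Place as left child of boa.
Insert ewe: ewe < fox → go left; ewe > ape → go right; ewe > boa → go right; ewe > cow → go right. Place as right child of cow.
Insert ram: ram > fox → go right; ram > jay → go right; ram > pig → go right; ram < rat → go left. Place as left child of rat.
Insert hen: hen > fox → go right; hen < jay → go left. Place as left child of jay.
Insert koi: koi > fox → go right; koi > jay → go right; koi < pig → go left. Place as left child of pig.
Insert elk: elk < fox → go left; elk > ape → go right; elk > boa → go right; elk > cow → go right; elk < ewe → go left. Place as left child of ewe.
Insert cat: cat < fox → go left; cat > ape → go right; cat > boa → go right; cat < cow → go left. Place as left child of cow.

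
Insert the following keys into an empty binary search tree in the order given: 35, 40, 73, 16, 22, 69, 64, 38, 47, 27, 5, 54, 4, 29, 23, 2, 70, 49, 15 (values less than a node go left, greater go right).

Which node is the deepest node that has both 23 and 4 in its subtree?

16

Insert 35: tree is empty, so 35 becomes the root.
Insert 40: 40 > 35 → go right. Place as right child of 35.
Insert 73: 73 > 35 → go right; 73 > 40 → go right. Place as right child of 40.
Insert 16: 16 < 35 → go left. Place as left child of 35.
Insert 22: 22 < 35 → go left; 22 > 16 → go right. Place as right child of 16.
Insert 69: 69 > 35 → go right; 69 > 40 → go right; 69 < 73 → go left. Place as left child of 73.
Insert 64: 64 > 35 → go right; 64 > 40 → go right; 64 < 73 → go left; 64 < 69 → go left. Place as left child of 69.
Insert 38: 38 > 35 → go right; 38 < 40 → go left. Place as left child of 40.
Insert 47: 47 > 35 → go right; 47 > 40 → go right; 47 < 73 → go left; 47 < 69 → go left; 47 < 64 → go left. Place as left child of 64.
Insert 27: 27 < 35 → go left; 27 > 16 → go right; 27 > 22 → go right. Place as right child of 22.
Insert 5: 5 < 35 → go left; 5 < 16 → go left. Place as left child of 16.
Insert 54: 54 > 35 → go right; 54 > 40 → go right; 54 < 73 → go left; 54 < 69 → go left; 54 < 64 → go left; 54 > 47 → go right. Place as right child of 47.
Insert 4: 4 < 35 → go left; 4 < 16 → go left; 4 < 5 → go left. Place as left child of 5.
Insert 29: 29 < 35 → go left; 29 > 16 → go right; 29 > 22 → go right; 29 > 27 → go right. Place as right child of 27.
Insert 23: 23 < 35 → go left; 23 > 16 → go right; 23 > 22 → go right; 23 < 27 → go left. Place as left child of 27.
Insert 2: 2 < 35 → go left; 2 < 16 → go left; 2 < 5 → go left; 2 < 4 → go left. Place as left child of 4.
Insert 70: 70 > 35 → go right; 70 > 40 → go right; 70 < 73 → go left; 70 > 69 → go right. Place as right child of 69.
Insert 49: 49 > 35 → go right; 49 > 40 → go right; 49 < 73 → go left; 49 < 69 → go left; 49 < 64 → go left; 49 > 47 → go right; 49 < 54 → go left. Place as left child of 54.
Insert 15: 15 < 35 → go left; 15 < 16 → go left; 15 > 5 → go right. Place as right child of 5.

Path to 23: 35 → 16 → 22 → 27 → 23
Path to 4: 35 → 16 → 5 → 4
The paths share a prefix ending at 16, then split left and right.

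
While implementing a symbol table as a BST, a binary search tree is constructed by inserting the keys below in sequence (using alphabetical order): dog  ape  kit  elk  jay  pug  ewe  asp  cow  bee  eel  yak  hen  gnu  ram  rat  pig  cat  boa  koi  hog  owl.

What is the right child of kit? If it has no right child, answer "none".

Insert dog: tree is empty, so dog becomes the root.
Insert ape: ape < dog → go left. Place as left child of dog.
Insert kit: kit > dog → go right. Place as right child of dog.
Insert elk: elk > dog → go right; elk < kit → go left. Place as left child of kit.
Insert jay: jay > dog → go right; jay < kit → go left; jay > elk → go right. Place as right child of elk.
Insert pug: pug > dog → go right; pug > kit → go right. Place as right child of kit.
Insert ewe: ewe > dog → go right; ewe < kit → go left; ewe > elk → go right; ewe < jay → go left. Place as left child of jay.
Insert asp: asp < dog → go left; asp > ape → go right. Place as right child of ape.
Insert cow: cow < dog → go left; cow > ape → go right; cow > asp → go right. Place as right child of asp.
Insert bee: bee < dog → go left; bee > ape → go right; bee > asp → go right; bee < cow → go left. Place as left child of cow.
Insert eel: eel > dog → go right; eel < kit → go left; eel < elk → go left. Place as left child of elk.
Insert yak: yak > dog → go right; yak > kit → go right; yak > pug → go right. Place as right child of pug.
Insert hen: hen > dog → go right; hen < kit → go left; hen > elk → go right; hen < jay → go left; hen > ewe → go right. Place as right child of ewe.
Insert gnu: gnu > dog → go right; gnu < kit → go left; gnu > elk → go right; gnu < jay → go left; gnu > ewe → go right; gnu < hen → go left. Place as left child of hen.
Insert ram: ram > dog → go right; ram > kit → go right; ram > pug → go right; ram < yak → go left. Place as left child of yak.
Insert rat: rat > dog → go right; rat > kit → go right; rat > pug → go right; rat < yak → go left; rat > ram → go right. Place as right child of ram.
Insert pig: pig > dog → go right; pig > kit → go right; pig < pug → go left. Place as left child of pug.
Insert cat: cat < dog → go left; cat > ape → go right; cat > asp → go right; cat < cow → go left; cat > bee → go right. Place as right child of bee.
Insert boa: boa < dog → go left; boa > ape → go right; boa > asp → go right; boa < cow → go left; boa > bee → go right; boa < cat → go left. Place as left child of cat.
Insert koi: koi > dog → go right; koi > kit → go right; koi < pug → go left; koi < pig → go left. Place as left child of pig.
Insert hog: hog > dog → go right; hog < kit → go left; hog > elk → go right; hog < jay → go left; hog > ewe → go right; hog > hen → go right. Place as right child of hen.
Insert owl: owl > dog → go right; owl > kit → go right; owl < pug → go left; owl < pig → go left; owl > koi → go right. Place as right child of koi.

pug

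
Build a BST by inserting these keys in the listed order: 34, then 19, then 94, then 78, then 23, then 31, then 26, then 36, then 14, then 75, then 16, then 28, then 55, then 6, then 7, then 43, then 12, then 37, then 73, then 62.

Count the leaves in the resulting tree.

34: root
19: left child of 34 (depth 1)
94: right child of 34 (depth 1)
78: left child of 94 (depth 2)
23: right child of 19 (depth 2)
31: right child of 23 (depth 3)
26: left child of 31 (depth 4)
36: left child of 78 (depth 3)
14: left child of 19 (depth 2)
75: right child of 36 (depth 4)
16: right child of 14 (depth 3)
28: right child of 26 (depth 5)
55: left child of 75 (depth 5)
6: left child of 14 (depth 3)
7: right child of 6 (depth 4)
43: left child of 55 (depth 6)
12: right child of 7 (depth 5)
37: left child of 43 (depth 7)
73: right child of 55 (depth 6)
62: left child of 73 (depth 7)

Leaves: 12, 16, 28, 37, 62 — 5 in total.

5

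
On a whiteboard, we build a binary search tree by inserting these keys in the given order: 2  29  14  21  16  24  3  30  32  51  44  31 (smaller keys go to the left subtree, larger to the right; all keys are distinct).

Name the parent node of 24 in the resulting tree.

2: root
29: right child of 2 (depth 1)
14: left child of 29 (depth 2)
21: right child of 14 (depth 3)
16: left child of 21 (depth 4)
24: right child of 21 (depth 4)
3: left child of 14 (depth 3)
30: right child of 29 (depth 2)
32: right child of 30 (depth 3)
51: right child of 32 (depth 4)
44: left child of 51 (depth 5)
31: left child of 32 (depth 4)

21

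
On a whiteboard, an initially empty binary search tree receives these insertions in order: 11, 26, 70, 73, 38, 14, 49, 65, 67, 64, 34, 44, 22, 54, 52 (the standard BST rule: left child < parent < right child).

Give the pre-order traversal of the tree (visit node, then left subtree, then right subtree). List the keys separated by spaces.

11 26 14 22 70 38 34 49 44 65 64 54 52 67 73

11: root
26: right child of 11 (depth 1)
70: right child of 26 (depth 2)
73: right child of 70 (depth 3)
38: left child of 70 (depth 3)
14: left child of 26 (depth 2)
49: right child of 38 (depth 4)
65: right child of 49 (depth 5)
67: right child of 65 (depth 6)
64: left child of 65 (depth 6)
34: left child of 38 (depth 4)
44: left child of 49 (depth 5)
22: right child of 14 (depth 3)
54: left child of 64 (depth 7)
52: left child of 54 (depth 8)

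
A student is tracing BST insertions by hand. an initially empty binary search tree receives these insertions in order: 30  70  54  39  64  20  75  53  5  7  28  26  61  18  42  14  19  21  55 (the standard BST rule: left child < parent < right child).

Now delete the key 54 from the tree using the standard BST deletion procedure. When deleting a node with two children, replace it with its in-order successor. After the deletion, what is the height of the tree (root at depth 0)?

5

30: root
70: right child of 30 (depth 1)
54: left child of 70 (depth 2)
39: left child of 54 (depth 3)
64: right child of 54 (depth 3)
20: left child of 30 (depth 1)
75: right child of 70 (depth 2)
53: right child of 39 (depth 4)
5: left child of 20 (depth 2)
7: right child of 5 (depth 3)
28: right child of 20 (depth 2)
26: left child of 28 (depth 3)
61: left child of 64 (depth 4)
18: right child of 7 (depth 4)
42: left child of 53 (depth 5)
14: left child of 18 (depth 5)
19: right child of 18 (depth 5)
21: left child of 26 (depth 4)
55: left child of 61 (depth 5)

Delete 54 (two children — replace with in-order successor).
After deletion, deepest node is 42 at depth 5.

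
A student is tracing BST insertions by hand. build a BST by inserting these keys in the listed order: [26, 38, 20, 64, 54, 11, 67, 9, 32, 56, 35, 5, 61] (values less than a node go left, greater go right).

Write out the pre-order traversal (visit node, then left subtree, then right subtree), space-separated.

Resulting structure (node: left, right):
  26: L=20, R=38
  38: L=32, R=64
  20: L=11, R=–
  64: L=54, R=67
  54: L=–, R=56
  11: L=9, R=–
  67: L=–, R=–
  9: L=5, R=–
  32: L=–, R=35
  56: L=–, R=61
  35: L=–, R=–
  5: L=–, R=–
  61: L=–, R=–

26 20 11 9 5 38 32 35 64 54 56 61 67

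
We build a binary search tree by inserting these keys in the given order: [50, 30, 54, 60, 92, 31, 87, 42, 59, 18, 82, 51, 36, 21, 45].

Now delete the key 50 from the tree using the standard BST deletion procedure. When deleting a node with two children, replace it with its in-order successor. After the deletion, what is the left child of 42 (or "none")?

36

Insert 50: tree is empty, so 50 becomes the root.
Insert 30: 30 < 50 → go left. Place as left child of 50.
Insert 54: 54 > 50 → go right. Place as right child of 50.
Insert 60: 60 > 50 → go right; 60 > 54 → go right. Place as right child of 54.
Insert 92: 92 > 50 → go right; 92 > 54 → go right; 92 > 60 → go right. Place as right child of 60.
Insert 31: 31 < 50 → go left; 31 > 30 → go right. Place as right child of 30.
Insert 87: 87 > 50 → go right; 87 > 54 → go right; 87 > 60 → go right; 87 < 92 → go left. Place as left child of 92.
Insert 42: 42 < 50 → go left; 42 > 30 → go right; 42 > 31 → go right. Place as right child of 31.
Insert 59: 59 > 50 → go right; 59 > 54 → go right; 59 < 60 → go left. Place as left child of 60.
Insert 18: 18 < 50 → go left; 18 < 30 → go left. Place as left child of 30.
Insert 82: 82 > 50 → go right; 82 > 54 → go right; 82 > 60 → go right; 82 < 92 → go left; 82 < 87 → go left. Place as left child of 87.
Insert 51: 51 > 50 → go right; 51 < 54 → go left. Place as left child of 54.
Insert 36: 36 < 50 → go left; 36 > 30 → go right; 36 > 31 → go right; 36 < 42 → go left. Place as left child of 42.
Insert 21: 21 < 50 → go left; 21 < 30 → go left; 21 > 18 → go right. Place as right child of 18.
Insert 45: 45 < 50 → go left; 45 > 30 → go right; 45 > 31 → go right; 45 > 42 → go right. Place as right child of 42.

Delete 50 (two children — replace with in-order successor).
After deletion, 42's left child: 36.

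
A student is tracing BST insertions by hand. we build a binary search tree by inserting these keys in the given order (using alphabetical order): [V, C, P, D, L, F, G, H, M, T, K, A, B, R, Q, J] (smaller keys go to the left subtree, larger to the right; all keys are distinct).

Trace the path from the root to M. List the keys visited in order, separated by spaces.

V C P D L M

V: root
C: left child of V (depth 1)
P: right child of C (depth 2)
D: left child of P (depth 3)
L: right child of D (depth 4)
F: left child of L (depth 5)
G: right child of F (depth 6)
H: right child of G (depth 7)
M: right child of L (depth 5)
T: right child of P (depth 3)
K: right child of H (depth 8)
A: left child of C (depth 2)
B: right child of A (depth 3)
R: left child of T (depth 4)
Q: left child of R (depth 5)
J: left child of K (depth 9)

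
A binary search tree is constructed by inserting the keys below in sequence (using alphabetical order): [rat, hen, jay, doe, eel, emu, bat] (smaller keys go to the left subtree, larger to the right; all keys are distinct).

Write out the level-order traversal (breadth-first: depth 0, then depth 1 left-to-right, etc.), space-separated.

rat: root
hen: left child of rat (depth 1)
jay: right child of hen (depth 2)
doe: left child of hen (depth 2)
eel: right child of doe (depth 3)
emu: right child of eel (depth 4)
bat: left child of doe (depth 3)

rat hen doe jay bat eel emu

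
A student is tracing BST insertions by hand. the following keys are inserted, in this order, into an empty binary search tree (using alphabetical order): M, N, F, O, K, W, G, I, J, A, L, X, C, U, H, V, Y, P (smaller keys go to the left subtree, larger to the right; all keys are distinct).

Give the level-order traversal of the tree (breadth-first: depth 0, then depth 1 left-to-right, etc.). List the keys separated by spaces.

M F N A K O C G L W I U X H J P V Y

Resulting structure (node: left, right):
  M: L=F, R=N
  N: L=–, R=O
  F: L=A, R=K
  O: L=–, R=W
  K: L=G, R=L
  W: L=U, R=X
  G: L=–, R=I
  I: L=H, R=J
  J: L=–, R=–
  A: L=–, R=C
  L: L=–, R=–
  X: L=–, R=Y
  C: L=–, R=–
  U: L=P, R=V
  H: L=–, R=–
  V: L=–, R=–
  Y: L=–, R=–
  P: L=–, R=–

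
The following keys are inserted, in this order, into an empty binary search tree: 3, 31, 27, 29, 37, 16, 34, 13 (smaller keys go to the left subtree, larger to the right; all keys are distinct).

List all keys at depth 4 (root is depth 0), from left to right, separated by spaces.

3: root
31: right child of 3 (depth 1)
27: left child of 31 (depth 2)
29: right child of 27 (depth 3)
37: right child of 31 (depth 2)
16: left child of 27 (depth 3)
34: left child of 37 (depth 3)
13: left child of 16 (depth 4)

13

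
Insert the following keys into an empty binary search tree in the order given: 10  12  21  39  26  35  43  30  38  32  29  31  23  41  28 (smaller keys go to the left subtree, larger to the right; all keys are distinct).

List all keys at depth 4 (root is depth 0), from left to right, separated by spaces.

10: root
12: right child of 10 (depth 1)
21: right child of 12 (depth 2)
39: right child of 21 (depth 3)
26: left child of 39 (depth 4)
35: right child of 26 (depth 5)
43: right child of 39 (depth 4)
30: left child of 35 (depth 6)
38: right child of 35 (depth 6)
32: right child of 30 (depth 7)
29: left child of 30 (depth 7)
31: left child of 32 (depth 8)
23: left child of 26 (depth 5)
41: left child of 43 (depth 5)
28: left child of 29 (depth 8)

26 43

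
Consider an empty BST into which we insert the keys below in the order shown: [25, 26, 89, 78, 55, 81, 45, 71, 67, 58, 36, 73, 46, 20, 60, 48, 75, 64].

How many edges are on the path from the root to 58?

7

Resulting structure (node: left, right):
  25: L=20, R=26
  26: L=–, R=89
  89: L=78, R=–
  78: L=55, R=81
  55: L=45, R=71
  81: L=–, R=–
  45: L=36, R=46
  71: L=67, R=73
  67: L=58, R=–
  58: L=–, R=60
  36: L=–, R=–
  73: L=–, R=75
  46: L=–, R=48
  20: L=–, R=–
  60: L=–, R=64
  48: L=–, R=–
  75: L=–, R=–
  64: L=–, R=–

Path to 58: 25 → 26 → 89 → 78 → 55 → 71 → 67 → 58, which is 7 edges.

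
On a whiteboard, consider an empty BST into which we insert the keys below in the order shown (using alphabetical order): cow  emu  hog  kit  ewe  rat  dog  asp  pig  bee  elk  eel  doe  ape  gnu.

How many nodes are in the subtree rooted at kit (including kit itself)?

3

Insert cow: tree is empty, so cow becomes the root.
Insert emu: emu > cow → go right. Place as right child of cow.
Insert hog: hog > cow → go right; hog > emu → go right. Place as right child of emu.
Insert kit: kit > cow → go right; kit > emu → go right; kit > hog → go right. Place as right child of hog.
Insert ewe: ewe > cow → go right; ewe > emu → go right; ewe < hog → go left. Place as left child of hog.
Insert rat: rat > cow → go right; rat > emu → go right; rat > hog → go right; rat > kit → go right. Place as right child of kit.
Insert dog: dog > cow → go right; dog < emu → go left. Place as left child of emu.
Insert asp: asp < cow → go left. Place as left child of cow.
Insert pig: pig > cow → go right; pig > emu → go right; pig > hog → go right; pig > kit → go right; pig < rat → go left. Place as left child of rat.
Insert bee: bee < cow → go left; bee > asp → go right. Place as right child of asp.
Insert elk: elk > cow → go right; elk < emu → go left; elk > dog → go right. Place as right child of dog.
Insert eel: eel > cow → go right; eel < emu → go left; eel > dog → go right; eel < elk → go left. Place as left child of elk.
Insert doe: doe > cow → go right; doe < emu → go left; doe < dog → go left. Place as left child of dog.
Insert ape: ape < cow → go left; ape < asp → go left. Place as left child of asp.
Insert gnu: gnu > cow → go right; gnu > emu → go right; gnu < hog → go left; gnu > ewe → go right. Place as right child of ewe.

Subtree rooted at kit contains: kit, rat, pig — 3 nodes.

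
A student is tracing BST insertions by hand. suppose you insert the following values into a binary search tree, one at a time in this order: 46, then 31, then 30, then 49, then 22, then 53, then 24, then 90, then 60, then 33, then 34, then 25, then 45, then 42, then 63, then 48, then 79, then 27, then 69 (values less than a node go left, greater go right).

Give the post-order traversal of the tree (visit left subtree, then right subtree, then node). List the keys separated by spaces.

27 25 24 22 30 42 45 34 33 31 48 69 79 63 60 90 53 49 46

46: root
31: left child of 46 (depth 1)
30: left child of 31 (depth 2)
49: right child of 46 (depth 1)
22: left child of 30 (depth 3)
53: right child of 49 (depth 2)
24: right child of 22 (depth 4)
90: right child of 53 (depth 3)
60: left child of 90 (depth 4)
33: right child of 31 (depth 2)
34: right child of 33 (depth 3)
25: right child of 24 (depth 5)
45: right child of 34 (depth 4)
42: left child of 45 (depth 5)
63: right child of 60 (depth 5)
48: left child of 49 (depth 2)
79: right child of 63 (depth 6)
27: right child of 25 (depth 6)
69: left child of 79 (depth 7)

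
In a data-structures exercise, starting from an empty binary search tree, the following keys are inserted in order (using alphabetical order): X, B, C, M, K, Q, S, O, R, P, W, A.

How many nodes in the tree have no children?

Resulting structure (node: left, right):
  X: L=B, R=–
  B: L=A, R=C
  C: L=–, R=M
  M: L=K, R=Q
  K: L=–, R=–
  Q: L=O, R=S
  S: L=R, R=W
  O: L=–, R=P
  R: L=–, R=–
  P: L=–, R=–
  W: L=–, R=–
  A: L=–, R=–

Leaves: A, K, P, R, W — 5 in total.

5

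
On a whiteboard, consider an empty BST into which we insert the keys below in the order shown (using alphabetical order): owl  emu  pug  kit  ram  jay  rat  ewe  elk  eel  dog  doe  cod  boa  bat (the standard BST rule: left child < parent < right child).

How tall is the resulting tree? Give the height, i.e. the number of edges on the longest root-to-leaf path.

Insert owl: tree is empty, so owl becomes the root.
Insert emu: emu < owl → go left. Place as left child of owl.
Insert pug: pug > owl → go right. Place as right child of owl.
Insert kit: kit < owl → go left; kit > emu → go right. Place as right child of emu.
Insert ram: ram > owl → go right; ram > pug → go right. Place as right child of pug.
Insert jay: jay < owl → go left; jay > emu → go right; jay < kit → go left. Place as left child of kit.
Insert rat: rat > owl → go right; rat > pug → go right; rat > ram → go right. Place as right child of ram.
Insert ewe: ewe < owl → go left; ewe > emu → go right; ewe < kit → go left; ewe < jay → go left. Place as left child of jay.
Insert elk: elk < owl → go left; elk < emu → go left. Place as left child of emu.
Insert eel: eel < owl → go left; eel < emu → go left; eel < elk → go left. Place as left child of elk.
Insert dog: dog < owl → go left; dog < emu → go left; dog < elk → go left; dog < eel → go left. Place as left child of eel.
Insert doe: doe < owl → go left; doe < emu → go left; doe < elk → go left; doe < eel → go left; doe < dog → go left. Place as left child of dog.
Insert cod: cod < owl → go left; cod < emu → go left; cod < elk → go left; cod < eel → go left; cod < dog → go left; cod < doe → go left. Place as left child of doe.
Insert boa: boa < owl → go left; boa < emu → go left; boa < elk → go left; boa < eel → go left; boa < dog → go left; boa < doe → go left; boa < cod → go left. Place as left child of cod.
Insert bat: bat < owl → go left; bat < emu → go left; bat < elk → go left; bat < eel → go left; bat < dog → go left; bat < doe → go left; bat < cod → go left; bat < boa → go left. Place as left child of boa.

The deepest node is bat at depth 8.

8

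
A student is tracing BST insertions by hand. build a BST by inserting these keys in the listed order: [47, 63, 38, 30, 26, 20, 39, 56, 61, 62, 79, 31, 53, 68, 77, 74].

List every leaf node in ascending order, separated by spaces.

20 31 39 53 62 74

47: root
63: right child of 47 (depth 1)
38: left child of 47 (depth 1)
30: left child of 38 (depth 2)
26: left child of 30 (depth 3)
20: left child of 26 (depth 4)
39: right child of 38 (depth 2)
56: left child of 63 (depth 2)
61: right child of 56 (depth 3)
62: right child of 61 (depth 4)
79: right child of 63 (depth 2)
31: right child of 30 (depth 3)
53: left child of 56 (depth 3)
68: left child of 79 (depth 3)
77: right child of 68 (depth 4)
74: left child of 77 (depth 5)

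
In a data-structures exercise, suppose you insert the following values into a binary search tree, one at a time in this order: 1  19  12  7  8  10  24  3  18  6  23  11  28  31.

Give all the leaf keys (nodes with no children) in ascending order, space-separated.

1: root
19: right child of 1 (depth 1)
12: left child of 19 (depth 2)
7: left child of 12 (depth 3)
8: right child of 7 (depth 4)
10: right child of 8 (depth 5)
24: right child of 19 (depth 2)
3: left child of 7 (depth 4)
18: right child of 12 (depth 3)
6: right child of 3 (depth 5)
23: left child of 24 (depth 3)
11: right child of 10 (depth 6)
28: right child of 24 (depth 3)
31: right child of 28 (depth 4)

6 11 18 23 31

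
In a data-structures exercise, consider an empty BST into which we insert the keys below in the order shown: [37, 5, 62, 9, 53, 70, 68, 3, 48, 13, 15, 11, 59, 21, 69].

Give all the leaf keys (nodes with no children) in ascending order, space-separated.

3 11 21 48 59 69

Insert 37: tree is empty, so 37 becomes the root.
Insert 5: 5 < 37 → go left. Place as left child of 37.
Insert 62: 62 > 37 → go right. Place as right child of 37.
Insert 9: 9 < 37 → go left; 9 > 5 → go right. Place as right child of 5.
Insert 53: 53 > 37 → go right; 53 < 62 → go left. Place as left child of 62.
Insert 70: 70 > 37 → go right; 70 > 62 → go right. Place as right child of 62.
Insert 68: 68 > 37 → go right; 68 > 62 → go right; 68 < 70 → go left. Place as left child of 70.
Insert 3: 3 < 37 → go left; 3 < 5 → go left. Place as left child of 5.
Insert 48: 48 > 37 → go right; 48 < 62 → go left; 48 < 53 → go left. Place as left child of 53.
Insert 13: 13 < 37 → go left; 13 > 5 → go right; 13 > 9 → go right. Place as right child of 9.
Insert 15: 15 < 37 → go left; 15 > 5 → go right; 15 > 9 → go right; 15 > 13 → go right. Place as right child of 13.
Insert 11: 11 < 37 → go left; 11 > 5 → go right; 11 > 9 → go right; 11 < 13 → go left. Place as left child of 13.
Insert 59: 59 > 37 → go right; 59 < 62 → go left; 59 > 53 → go right. Place as right child of 53.
Insert 21: 21 < 37 → go left; 21 > 5 → go right; 21 > 9 → go right; 21 > 13 → go right; 21 > 15 → go right. Place as right child of 15.
Insert 69: 69 > 37 → go right; 69 > 62 → go right; 69 < 70 → go left; 69 > 68 → go right. Place as right child of 68.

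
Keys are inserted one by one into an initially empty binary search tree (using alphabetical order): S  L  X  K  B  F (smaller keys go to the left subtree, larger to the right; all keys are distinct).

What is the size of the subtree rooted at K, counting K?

3

Insert S: tree is empty, so S becomes the root.
Insert L: L < S → go left. Place as left child of S.
Insert X: X > S → go right. Place as right child of S.
Insert K: K < S → go left; K < L → go left. Place as left child of L.
Insert B: B < S → go left; B < L → go left; B < K → go left. Place as left child of K.
Insert F: F < S → go left; F < L → go left; F < K → go left; F > B → go right. Place as right child of B.

Subtree rooted at K contains: K, B, F — 3 nodes.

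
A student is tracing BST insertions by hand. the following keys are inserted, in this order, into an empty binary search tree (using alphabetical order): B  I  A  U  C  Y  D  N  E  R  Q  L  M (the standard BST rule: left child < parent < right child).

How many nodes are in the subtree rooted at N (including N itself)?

5

Resulting structure (node: left, right):
  B: L=A, R=I
  I: L=C, R=U
  A: L=–, R=–
  U: L=N, R=Y
  C: L=–, R=D
  Y: L=–, R=–
  D: L=–, R=E
  N: L=L, R=R
  E: L=–, R=–
  R: L=Q, R=–
  Q: L=–, R=–
  L: L=–, R=M
  M: L=–, R=–

Subtree rooted at N contains: N, L, M, R, Q — 5 nodes.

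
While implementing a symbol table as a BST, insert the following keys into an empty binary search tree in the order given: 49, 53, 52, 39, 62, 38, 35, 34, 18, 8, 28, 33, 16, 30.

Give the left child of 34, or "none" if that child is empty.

18

49: root
53: right child of 49 (depth 1)
52: left child of 53 (depth 2)
39: left child of 49 (depth 1)
62: right child of 53 (depth 2)
38: left child of 39 (depth 2)
35: left child of 38 (depth 3)
34: left child of 35 (depth 4)
18: left child of 34 (depth 5)
8: left child of 18 (depth 6)
28: right child of 18 (depth 6)
33: right child of 28 (depth 7)
16: right child of 8 (depth 7)
30: left child of 33 (depth 8)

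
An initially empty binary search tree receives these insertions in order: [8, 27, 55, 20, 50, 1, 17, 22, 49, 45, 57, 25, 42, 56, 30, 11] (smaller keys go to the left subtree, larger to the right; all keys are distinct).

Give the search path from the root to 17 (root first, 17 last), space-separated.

Insert 8: tree is empty, so 8 becomes the root.
Insert 27: 27 > 8 → go right. Place as right child of 8.
Insert 55: 55 > 8 → go right; 55 > 27 → go right. Place as right child of 27.
Insert 20: 20 > 8 → go right; 20 < 27 → go left. Place as left child of 27.
Insert 50: 50 > 8 → go right; 50 > 27 → go right; 50 < 55 → go left. Place as left child of 55.
Insert 1: 1 < 8 → go left. Place as left child of 8.
Insert 17: 17 > 8 → go right; 17 < 27 → go left; 17 < 20 → go left. Place as left child of 20.
Insert 22: 22 > 8 → go right; 22 < 27 → go left; 22 > 20 → go right. Place as right child of 20.
Insert 49: 49 > 8 → go right; 49 > 27 → go right; 49 < 55 → go left; 49 < 50 → go left. Place as left child of 50.
Insert 45: 45 > 8 → go right; 45 > 27 → go right; 45 < 55 → go left; 45 < 50 → go left; 45 < 49 → go left. Place as left child of 49.
Insert 57: 57 > 8 → go right; 57 > 27 → go right; 57 > 55 → go right. Place as right child of 55.
Insert 25: 25 > 8 → go right; 25 < 27 → go left; 25 > 20 → go right; 25 > 22 → go right. Place as right child of 22.
Insert 42: 42 > 8 → go right; 42 > 27 → go right; 42 < 55 → go left; 42 < 50 → go left; 42 < 49 → go left; 42 < 45 → go left. Place as left child of 45.
Insert 56: 56 > 8 → go right; 56 > 27 → go right; 56 > 55 → go right; 56 < 57 → go left. Place as left child of 57.
Insert 30: 30 > 8 → go right; 30 > 27 → go right; 30 < 55 → go left; 30 < 50 → go left; 30 < 49 → go left; 30 < 45 → go left; 30 < 42 → go left. Place as left child of 42.
Insert 11: 11 > 8 → go right; 11 < 27 → go left; 11 < 20 → go left; 11 < 17 → go left. Place as left child of 17.

8 27 20 17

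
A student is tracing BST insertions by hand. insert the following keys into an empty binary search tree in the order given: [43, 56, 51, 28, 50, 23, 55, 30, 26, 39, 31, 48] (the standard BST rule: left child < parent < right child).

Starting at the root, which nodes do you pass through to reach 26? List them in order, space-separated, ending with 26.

Resulting structure (node: left, right):
  43: L=28, R=56
  56: L=51, R=–
  51: L=50, R=55
  28: L=23, R=30
  50: L=48, R=–
  23: L=–, R=26
  55: L=–, R=–
  30: L=–, R=39
  26: L=–, R=–
  39: L=31, R=–
  31: L=–, R=–
  48: L=–, R=–

43 28 23 26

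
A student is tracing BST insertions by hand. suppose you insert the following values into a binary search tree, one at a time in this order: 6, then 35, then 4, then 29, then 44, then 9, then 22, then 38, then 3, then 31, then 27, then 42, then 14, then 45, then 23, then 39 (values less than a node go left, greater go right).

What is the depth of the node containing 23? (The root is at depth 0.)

Resulting structure (node: left, right):
  6: L=4, R=35
  35: L=29, R=44
  4: L=3, R=–
  29: L=9, R=31
  44: L=38, R=45
  9: L=–, R=22
  22: L=14, R=27
  38: L=–, R=42
  3: L=–, R=–
  31: L=–, R=–
  27: L=23, R=–
  42: L=39, R=–
  14: L=–, R=–
  45: L=–, R=–
  23: L=–, R=–
  39: L=–, R=–

Path to 23: 6 → 35 → 29 → 9 → 22 → 27 → 23, which is 6 edges.

6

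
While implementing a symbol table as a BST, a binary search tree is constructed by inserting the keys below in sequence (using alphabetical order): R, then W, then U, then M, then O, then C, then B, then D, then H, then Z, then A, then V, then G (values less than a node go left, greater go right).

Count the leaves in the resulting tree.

5

Insert R: tree is empty, so R becomes the root.
Insert W: W > R → go right. Place as right child of R.
Insert U: U > R → go right; U < W → go left. Place as left child of W.
Insert M: M < R → go left. Place as left child of R.
Insert O: O < R → go left; O > M → go right. Place as right child of M.
Insert C: C < R → go left; C < M → go left. Place as left child of M.
Insert B: B < R → go left; B < M → go left; B < C → go left. Place as left child of C.
Insert D: D < R → go left; D < M → go left; D > C → go right. Place as right child of C.
Insert H: H < R → go left; H < M → go left; H > C → go right; H > D → go right. Place as right child of D.
Insert Z: Z > R → go right; Z > W → go right. Place as right child of W.
Insert A: A < R → go left; A < M → go left; A < C → go left; A < B → go left. Place as left child of B.
Insert V: V > R → go right; V < W → go left; V > U → go right. Place as right child of U.
Insert G: G < R → go left; G < M → go left; G > C → go right; G > D → go right; G < H → go left. Place as left child of H.

Leaves: A, G, O, V, Z — 5 in total.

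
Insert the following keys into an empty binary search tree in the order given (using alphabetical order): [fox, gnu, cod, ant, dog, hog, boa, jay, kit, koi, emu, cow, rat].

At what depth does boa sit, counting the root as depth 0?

3

Resulting structure (node: left, right):
  fox: L=cod, R=gnu
  gnu: L=–, R=hog
  cod: L=ant, R=dog
  ant: L=–, R=boa
  dog: L=cow, R=emu
  hog: L=–, R=jay
  boa: L=–, R=–
  jay: L=–, R=kit
  kit: L=–, R=koi
  koi: L=–, R=rat
  emu: L=–, R=–
  cow: L=–, R=–
  rat: L=–, R=–

Path to boa: fox → cod → ant → boa, which is 3 edges.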